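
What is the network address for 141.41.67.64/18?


IP:   10001101.00101001.01000011.01000000
Mask: 11111111.11111111.11000000.00000000
AND operation:
Net:  10001101.00101001.01000000.00000000
Network: 141.41.64.0/18


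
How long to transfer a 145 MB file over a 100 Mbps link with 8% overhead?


Effective throughput = 100 * (1 - 8/100) = 92 Mbps
File size in Mb = 145 * 8 = 1160 Mb
Time = 1160 / 92
Time = 12.6087 seconds


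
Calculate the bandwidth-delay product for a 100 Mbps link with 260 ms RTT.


BDP = bandwidth * RTT
= 100 Mbps * 260 ms
= 100 * 1e6 * 260 / 1000 bits
= 26000000 bits
= 3250000 bytes
= 3173.8281 KB
BDP = 26000000 bits (3250000 bytes)


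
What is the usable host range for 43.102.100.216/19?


Network: 43.102.96.0
Broadcast: 43.102.127.255
First usable = network + 1
Last usable = broadcast - 1
Range: 43.102.96.1 to 43.102.127.254


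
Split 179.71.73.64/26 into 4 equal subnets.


New prefix = 26 + 2 = 28
Each subnet has 16 addresses
  179.71.73.64/28
  179.71.73.80/28
  179.71.73.96/28
  179.71.73.112/28
Subnets: 179.71.73.64/28, 179.71.73.80/28, 179.71.73.96/28, 179.71.73.112/28


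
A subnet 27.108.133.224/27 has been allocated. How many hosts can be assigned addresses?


Host bits = 32 - 27 = 5
Total addresses = 2^5 = 32
Usable = total - 2 (network and broadcast)
Usable hosts: 30


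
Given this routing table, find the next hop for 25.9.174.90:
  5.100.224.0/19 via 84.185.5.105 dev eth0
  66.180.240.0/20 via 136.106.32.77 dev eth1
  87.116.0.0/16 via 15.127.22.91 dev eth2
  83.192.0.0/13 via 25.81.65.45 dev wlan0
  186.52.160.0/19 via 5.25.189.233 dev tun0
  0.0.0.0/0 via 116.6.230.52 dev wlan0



Longest prefix match for 25.9.174.90:
  /19 5.100.224.0: no
  /20 66.180.240.0: no
  /16 87.116.0.0: no
  /13 83.192.0.0: no
  /19 186.52.160.0: no
  /0 0.0.0.0: MATCH
Selected: next-hop 116.6.230.52 via wlan0 (matched /0)


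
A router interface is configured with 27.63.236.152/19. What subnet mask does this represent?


/19 means 19 network bits, 13 host bits
Binary: 11111111111111111110000000000000
Mask: 255.255.224.0


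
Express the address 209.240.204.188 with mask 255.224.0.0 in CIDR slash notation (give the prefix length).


Binary: 11111111.11100000.00000000.00000000
Count leading 1s
Prefix: /11


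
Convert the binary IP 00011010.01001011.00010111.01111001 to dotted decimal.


00011010 = 26
01001011 = 75
00010111 = 23
01111001 = 121
IP: 26.75.23.121


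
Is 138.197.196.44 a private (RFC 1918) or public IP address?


RFC 1918 private ranges:
  10.0.0.0/8 (10.0.0.0 - 10.255.255.255)
  172.16.0.0/12 (172.16.0.0 - 172.31.255.255)
  192.168.0.0/16 (192.168.0.0 - 192.168.255.255)
Public (not in any RFC 1918 range)


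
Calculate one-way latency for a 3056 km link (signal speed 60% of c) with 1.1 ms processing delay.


Speed = 0.6 * 3e5 km/s = 180000 km/s
Propagation delay = 3056 / 180000 = 0.017 s = 16.9778 ms
Processing delay = 1.1 ms
Total one-way latency = 18.0778 ms


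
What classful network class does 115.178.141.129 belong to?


First octet: 115
Binary: 01110011
0xxxxxxx -> Class A (1-126)
Class A, default mask 255.0.0.0 (/8)


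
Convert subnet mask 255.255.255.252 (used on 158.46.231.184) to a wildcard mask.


Subnet mask: 255.255.255.252
Wildcard = 255.255.255.255 - subnet mask
255 - 255 = 0
255 - 255 = 0
255 - 255 = 0
255 - 252 = 3
Wildcard: 0.0.0.3


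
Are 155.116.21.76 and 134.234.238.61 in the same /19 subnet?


Mask: 255.255.224.0
155.116.21.76 AND mask = 155.116.0.0
134.234.238.61 AND mask = 134.234.224.0
No, different subnets (155.116.0.0 vs 134.234.224.0)


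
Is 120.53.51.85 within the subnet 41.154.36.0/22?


Subnet network: 41.154.36.0
Test IP AND mask: 120.53.48.0
No, 120.53.51.85 is not in 41.154.36.0/22


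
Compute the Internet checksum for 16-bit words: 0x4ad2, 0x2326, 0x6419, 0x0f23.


Sum all words (with carry folding):
+ 0x4ad2 = 0x4ad2
+ 0x2326 = 0x6df8
+ 0x6419 = 0xd211
+ 0x0f23 = 0xe134
One's complement: ~0xe134
Checksum = 0x1ecb


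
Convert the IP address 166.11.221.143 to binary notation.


166 = 10100110
11 = 00001011
221 = 11011101
143 = 10001111
Binary: 10100110.00001011.11011101.10001111


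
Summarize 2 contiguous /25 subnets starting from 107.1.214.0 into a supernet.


Original prefix: /25
Number of subnets: 2 = 2^1
New prefix = 25 - 1 = 24
Supernet: 107.1.214.0/24


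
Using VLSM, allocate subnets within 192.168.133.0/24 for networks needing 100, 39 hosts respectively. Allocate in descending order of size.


100 hosts -> /25 (126 usable): 192.168.133.0/25
39 hosts -> /26 (62 usable): 192.168.133.128/26
Allocation: 192.168.133.0/25 (100 hosts, 126 usable); 192.168.133.128/26 (39 hosts, 62 usable)


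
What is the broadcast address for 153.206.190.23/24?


Network: 153.206.190.0/24
Host bits = 8
Set all host bits to 1:
Broadcast: 153.206.190.255


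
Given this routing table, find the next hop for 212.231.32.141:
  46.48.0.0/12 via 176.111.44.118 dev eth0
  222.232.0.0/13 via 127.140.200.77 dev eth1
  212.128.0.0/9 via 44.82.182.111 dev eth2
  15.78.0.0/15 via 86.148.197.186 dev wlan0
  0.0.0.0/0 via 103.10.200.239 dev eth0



Longest prefix match for 212.231.32.141:
  /12 46.48.0.0: no
  /13 222.232.0.0: no
  /9 212.128.0.0: MATCH
  /15 15.78.0.0: no
  /0 0.0.0.0: MATCH
Selected: next-hop 44.82.182.111 via eth2 (matched /9)


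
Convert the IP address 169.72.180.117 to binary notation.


169 = 10101001
72 = 01001000
180 = 10110100
117 = 01110101
Binary: 10101001.01001000.10110100.01110101


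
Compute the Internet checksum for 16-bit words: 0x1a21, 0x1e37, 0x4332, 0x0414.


Sum all words (with carry folding):
+ 0x1a21 = 0x1a21
+ 0x1e37 = 0x3858
+ 0x4332 = 0x7b8a
+ 0x0414 = 0x7f9e
One's complement: ~0x7f9e
Checksum = 0x8061


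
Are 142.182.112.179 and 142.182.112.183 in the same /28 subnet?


Mask: 255.255.255.240
142.182.112.179 AND mask = 142.182.112.176
142.182.112.183 AND mask = 142.182.112.176
Yes, same subnet (142.182.112.176)


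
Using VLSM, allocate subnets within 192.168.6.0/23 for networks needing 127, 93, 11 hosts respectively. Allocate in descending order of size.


127 hosts -> /24 (254 usable): 192.168.6.0/24
93 hosts -> /25 (126 usable): 192.168.7.0/25
11 hosts -> /28 (14 usable): 192.168.7.128/28
Allocation: 192.168.6.0/24 (127 hosts, 254 usable); 192.168.7.0/25 (93 hosts, 126 usable); 192.168.7.128/28 (11 hosts, 14 usable)


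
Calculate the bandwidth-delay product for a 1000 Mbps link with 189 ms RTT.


BDP = bandwidth * RTT
= 1000 Mbps * 189 ms
= 1000 * 1e6 * 189 / 1000 bits
= 189000000 bits
= 23625000 bytes
= 23071.2891 KB
BDP = 189000000 bits (23625000 bytes)


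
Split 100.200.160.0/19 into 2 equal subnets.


New prefix = 19 + 1 = 20
Each subnet has 4096 addresses
  100.200.160.0/20
  100.200.176.0/20
Subnets: 100.200.160.0/20, 100.200.176.0/20


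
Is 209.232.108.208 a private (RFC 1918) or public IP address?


RFC 1918 private ranges:
  10.0.0.0/8 (10.0.0.0 - 10.255.255.255)
  172.16.0.0/12 (172.16.0.0 - 172.31.255.255)
  192.168.0.0/16 (192.168.0.0 - 192.168.255.255)
Public (not in any RFC 1918 range)


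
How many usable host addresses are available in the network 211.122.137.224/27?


Host bits = 32 - 27 = 5
Total addresses = 2^5 = 32
Usable = total - 2 (network and broadcast)
Usable hosts: 30


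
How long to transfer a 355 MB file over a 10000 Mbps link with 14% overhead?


Effective throughput = 10000 * (1 - 14/100) = 8600 Mbps
File size in Mb = 355 * 8 = 2840 Mb
Time = 2840 / 8600
Time = 0.3302 seconds


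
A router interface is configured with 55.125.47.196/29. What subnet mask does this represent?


/29 means 29 network bits, 3 host bits
Binary: 11111111111111111111111111111000
Mask: 255.255.255.248


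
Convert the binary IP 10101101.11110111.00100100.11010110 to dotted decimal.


10101101 = 173
11110111 = 247
00100100 = 36
11010110 = 214
IP: 173.247.36.214


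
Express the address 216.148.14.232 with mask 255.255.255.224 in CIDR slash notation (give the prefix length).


Binary: 11111111.11111111.11111111.11100000
Count leading 1s
Prefix: /27


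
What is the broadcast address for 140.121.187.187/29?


Network: 140.121.187.184/29
Host bits = 3
Set all host bits to 1:
Broadcast: 140.121.187.191


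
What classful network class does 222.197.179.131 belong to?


First octet: 222
Binary: 11011110
110xxxxx -> Class C (192-223)
Class C, default mask 255.255.255.0 (/24)


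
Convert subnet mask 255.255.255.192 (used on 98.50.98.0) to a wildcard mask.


Subnet mask: 255.255.255.192
Wildcard = 255.255.255.255 - subnet mask
255 - 255 = 0
255 - 255 = 0
255 - 255 = 0
255 - 192 = 63
Wildcard: 0.0.0.63


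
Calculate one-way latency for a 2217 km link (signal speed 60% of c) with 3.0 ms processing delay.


Speed = 0.6 * 3e5 km/s = 180000 km/s
Propagation delay = 2217 / 180000 = 0.0123 s = 12.3167 ms
Processing delay = 3.0 ms
Total one-way latency = 15.3167 ms


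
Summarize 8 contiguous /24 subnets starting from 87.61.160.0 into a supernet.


Original prefix: /24
Number of subnets: 8 = 2^3
New prefix = 24 - 3 = 21
Supernet: 87.61.160.0/21


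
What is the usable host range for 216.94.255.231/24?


Network: 216.94.255.0
Broadcast: 216.94.255.255
First usable = network + 1
Last usable = broadcast - 1
Range: 216.94.255.1 to 216.94.255.254


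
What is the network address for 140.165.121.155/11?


IP:   10001100.10100101.01111001.10011011
Mask: 11111111.11100000.00000000.00000000
AND operation:
Net:  10001100.10100000.00000000.00000000
Network: 140.160.0.0/11


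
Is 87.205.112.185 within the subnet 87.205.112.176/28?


Subnet network: 87.205.112.176
Test IP AND mask: 87.205.112.176
Yes, 87.205.112.185 is in 87.205.112.176/28


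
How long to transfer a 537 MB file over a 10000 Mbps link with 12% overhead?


Effective throughput = 10000 * (1 - 12/100) = 8800 Mbps
File size in Mb = 537 * 8 = 4296 Mb
Time = 4296 / 8800
Time = 0.4882 seconds


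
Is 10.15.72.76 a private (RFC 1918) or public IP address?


RFC 1918 private ranges:
  10.0.0.0/8 (10.0.0.0 - 10.255.255.255)
  172.16.0.0/12 (172.16.0.0 - 172.31.255.255)
  192.168.0.0/16 (192.168.0.0 - 192.168.255.255)
Private (in 10.0.0.0/8)


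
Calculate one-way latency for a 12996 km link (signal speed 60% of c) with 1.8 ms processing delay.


Speed = 0.6 * 3e5 km/s = 180000 km/s
Propagation delay = 12996 / 180000 = 0.0722 s = 72.2 ms
Processing delay = 1.8 ms
Total one-way latency = 74 ms


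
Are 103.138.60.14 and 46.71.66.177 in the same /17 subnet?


Mask: 255.255.128.0
103.138.60.14 AND mask = 103.138.0.0
46.71.66.177 AND mask = 46.71.0.0
No, different subnets (103.138.0.0 vs 46.71.0.0)


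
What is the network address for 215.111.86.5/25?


IP:   11010111.01101111.01010110.00000101
Mask: 11111111.11111111.11111111.10000000
AND operation:
Net:  11010111.01101111.01010110.00000000
Network: 215.111.86.0/25


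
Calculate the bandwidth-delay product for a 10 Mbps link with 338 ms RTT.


BDP = bandwidth * RTT
= 10 Mbps * 338 ms
= 10 * 1e6 * 338 / 1000 bits
= 3380000 bits
= 422500 bytes
= 412.5977 KB
BDP = 3380000 bits (422500 bytes)


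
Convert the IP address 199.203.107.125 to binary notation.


199 = 11000111
203 = 11001011
107 = 01101011
125 = 01111101
Binary: 11000111.11001011.01101011.01111101


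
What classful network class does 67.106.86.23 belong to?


First octet: 67
Binary: 01000011
0xxxxxxx -> Class A (1-126)
Class A, default mask 255.0.0.0 (/8)


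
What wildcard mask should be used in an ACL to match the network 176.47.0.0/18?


Subnet mask: 255.255.192.0
Wildcard = 255.255.255.255 - subnet mask
255 - 255 = 0
255 - 255 = 0
255 - 192 = 63
255 - 0 = 255
Wildcard: 0.0.63.255


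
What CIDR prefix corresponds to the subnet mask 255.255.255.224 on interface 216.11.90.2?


Binary: 11111111.11111111.11111111.11100000
Count leading 1s
Prefix: /27


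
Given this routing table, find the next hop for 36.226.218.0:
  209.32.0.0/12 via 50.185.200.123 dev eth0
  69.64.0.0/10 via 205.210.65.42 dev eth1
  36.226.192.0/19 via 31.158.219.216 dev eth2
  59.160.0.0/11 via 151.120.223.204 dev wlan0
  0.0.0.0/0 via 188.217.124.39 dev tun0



Longest prefix match for 36.226.218.0:
  /12 209.32.0.0: no
  /10 69.64.0.0: no
  /19 36.226.192.0: MATCH
  /11 59.160.0.0: no
  /0 0.0.0.0: MATCH
Selected: next-hop 31.158.219.216 via eth2 (matched /19)


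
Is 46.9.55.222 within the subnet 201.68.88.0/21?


Subnet network: 201.68.88.0
Test IP AND mask: 46.9.48.0
No, 46.9.55.222 is not in 201.68.88.0/21


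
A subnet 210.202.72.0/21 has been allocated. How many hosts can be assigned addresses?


Host bits = 32 - 21 = 11
Total addresses = 2^11 = 2048
Usable = total - 2 (network and broadcast)
Usable hosts: 2046


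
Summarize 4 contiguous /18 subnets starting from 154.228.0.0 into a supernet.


Original prefix: /18
Number of subnets: 4 = 2^2
New prefix = 18 - 2 = 16
Supernet: 154.228.0.0/16


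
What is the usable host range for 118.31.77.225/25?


Network: 118.31.77.128
Broadcast: 118.31.77.255
First usable = network + 1
Last usable = broadcast - 1
Range: 118.31.77.129 to 118.31.77.254


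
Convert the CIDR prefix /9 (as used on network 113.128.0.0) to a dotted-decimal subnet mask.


/9 means 9 network bits, 23 host bits
Binary: 11111111100000000000000000000000
Mask: 255.128.0.0


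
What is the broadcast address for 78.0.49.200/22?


Network: 78.0.48.0/22
Host bits = 10
Set all host bits to 1:
Broadcast: 78.0.51.255


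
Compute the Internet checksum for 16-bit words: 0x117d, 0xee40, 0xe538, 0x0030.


Sum all words (with carry folding):
+ 0x117d = 0x117d
+ 0xee40 = 0xffbd
+ 0xe538 = 0xe4f6
+ 0x0030 = 0xe526
One's complement: ~0xe526
Checksum = 0x1ad9


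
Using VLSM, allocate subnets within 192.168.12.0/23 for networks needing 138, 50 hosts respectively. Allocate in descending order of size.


138 hosts -> /24 (254 usable): 192.168.12.0/24
50 hosts -> /26 (62 usable): 192.168.13.0/26
Allocation: 192.168.12.0/24 (138 hosts, 254 usable); 192.168.13.0/26 (50 hosts, 62 usable)


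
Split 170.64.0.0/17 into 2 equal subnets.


New prefix = 17 + 1 = 18
Each subnet has 16384 addresses
  170.64.0.0/18
  170.64.64.0/18
Subnets: 170.64.0.0/18, 170.64.64.0/18


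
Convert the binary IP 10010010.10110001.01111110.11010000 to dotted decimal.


10010010 = 146
10110001 = 177
01111110 = 126
11010000 = 208
IP: 146.177.126.208


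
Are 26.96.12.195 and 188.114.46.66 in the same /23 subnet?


Mask: 255.255.254.0
26.96.12.195 AND mask = 26.96.12.0
188.114.46.66 AND mask = 188.114.46.0
No, different subnets (26.96.12.0 vs 188.114.46.0)


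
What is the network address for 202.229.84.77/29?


IP:   11001010.11100101.01010100.01001101
Mask: 11111111.11111111.11111111.11111000
AND operation:
Net:  11001010.11100101.01010100.01001000
Network: 202.229.84.72/29


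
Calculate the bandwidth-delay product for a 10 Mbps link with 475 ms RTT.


BDP = bandwidth * RTT
= 10 Mbps * 475 ms
= 10 * 1e6 * 475 / 1000 bits
= 4750000 bits
= 593750 bytes
= 579.834 KB
BDP = 4750000 bits (593750 bytes)


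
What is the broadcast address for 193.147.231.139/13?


Network: 193.144.0.0/13
Host bits = 19
Set all host bits to 1:
Broadcast: 193.151.255.255


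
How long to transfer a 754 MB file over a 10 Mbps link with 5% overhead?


Effective throughput = 10 * (1 - 5/100) = 9.5 Mbps
File size in Mb = 754 * 8 = 6032 Mb
Time = 6032 / 9.5
Time = 634.9474 seconds


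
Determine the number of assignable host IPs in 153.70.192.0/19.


Host bits = 32 - 19 = 13
Total addresses = 2^13 = 8192
Usable = total - 2 (network and broadcast)
Usable hosts: 8190


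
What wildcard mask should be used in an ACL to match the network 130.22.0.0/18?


Subnet mask: 255.255.192.0
Wildcard = 255.255.255.255 - subnet mask
255 - 255 = 0
255 - 255 = 0
255 - 192 = 63
255 - 0 = 255
Wildcard: 0.0.63.255


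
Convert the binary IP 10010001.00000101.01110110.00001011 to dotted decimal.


10010001 = 145
00000101 = 5
01110110 = 118
00001011 = 11
IP: 145.5.118.11


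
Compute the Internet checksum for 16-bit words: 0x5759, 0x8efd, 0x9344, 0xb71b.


Sum all words (with carry folding):
+ 0x5759 = 0x5759
+ 0x8efd = 0xe656
+ 0x9344 = 0x799b
+ 0xb71b = 0x30b7
One's complement: ~0x30b7
Checksum = 0xcf48


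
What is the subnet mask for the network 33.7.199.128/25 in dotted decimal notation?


/25 means 25 network bits, 7 host bits
Binary: 11111111111111111111111110000000
Mask: 255.255.255.128


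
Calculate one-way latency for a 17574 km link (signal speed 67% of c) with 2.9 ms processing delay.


Speed = 0.67 * 3e5 km/s = 201000 km/s
Propagation delay = 17574 / 201000 = 0.0874 s = 87.4328 ms
Processing delay = 2.9 ms
Total one-way latency = 90.3328 ms


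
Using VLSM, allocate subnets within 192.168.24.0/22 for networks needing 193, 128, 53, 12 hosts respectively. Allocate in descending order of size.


193 hosts -> /24 (254 usable): 192.168.24.0/24
128 hosts -> /24 (254 usable): 192.168.25.0/24
53 hosts -> /26 (62 usable): 192.168.26.0/26
12 hosts -> /28 (14 usable): 192.168.26.64/28
Allocation: 192.168.24.0/24 (193 hosts, 254 usable); 192.168.25.0/24 (128 hosts, 254 usable); 192.168.26.0/26 (53 hosts, 62 usable); 192.168.26.64/28 (12 hosts, 14 usable)


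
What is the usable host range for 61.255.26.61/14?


Network: 61.252.0.0
Broadcast: 61.255.255.255
First usable = network + 1
Last usable = broadcast - 1
Range: 61.252.0.1 to 61.255.255.254


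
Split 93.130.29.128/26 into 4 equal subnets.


New prefix = 26 + 2 = 28
Each subnet has 16 addresses
  93.130.29.128/28
  93.130.29.144/28
  93.130.29.160/28
  93.130.29.176/28
Subnets: 93.130.29.128/28, 93.130.29.144/28, 93.130.29.160/28, 93.130.29.176/28


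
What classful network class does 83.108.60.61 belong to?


First octet: 83
Binary: 01010011
0xxxxxxx -> Class A (1-126)
Class A, default mask 255.0.0.0 (/8)


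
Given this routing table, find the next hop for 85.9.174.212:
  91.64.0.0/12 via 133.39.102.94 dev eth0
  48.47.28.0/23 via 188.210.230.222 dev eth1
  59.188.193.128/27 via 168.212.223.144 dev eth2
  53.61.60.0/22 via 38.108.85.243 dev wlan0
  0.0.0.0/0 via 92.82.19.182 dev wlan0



Longest prefix match for 85.9.174.212:
  /12 91.64.0.0: no
  /23 48.47.28.0: no
  /27 59.188.193.128: no
  /22 53.61.60.0: no
  /0 0.0.0.0: MATCH
Selected: next-hop 92.82.19.182 via wlan0 (matched /0)


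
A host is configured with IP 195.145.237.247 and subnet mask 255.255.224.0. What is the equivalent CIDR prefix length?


Binary: 11111111.11111111.11100000.00000000
Count leading 1s
Prefix: /19


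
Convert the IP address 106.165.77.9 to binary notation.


106 = 01101010
165 = 10100101
77 = 01001101
9 = 00001001
Binary: 01101010.10100101.01001101.00001001


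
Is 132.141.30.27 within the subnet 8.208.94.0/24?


Subnet network: 8.208.94.0
Test IP AND mask: 132.141.30.0
No, 132.141.30.27 is not in 8.208.94.0/24


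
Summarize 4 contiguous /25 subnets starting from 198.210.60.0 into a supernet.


Original prefix: /25
Number of subnets: 4 = 2^2
New prefix = 25 - 2 = 23
Supernet: 198.210.60.0/23


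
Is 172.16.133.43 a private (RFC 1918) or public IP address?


RFC 1918 private ranges:
  10.0.0.0/8 (10.0.0.0 - 10.255.255.255)
  172.16.0.0/12 (172.16.0.0 - 172.31.255.255)
  192.168.0.0/16 (192.168.0.0 - 192.168.255.255)
Private (in 172.16.0.0/12)


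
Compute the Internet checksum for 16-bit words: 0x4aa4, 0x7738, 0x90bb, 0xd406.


Sum all words (with carry folding):
+ 0x4aa4 = 0x4aa4
+ 0x7738 = 0xc1dc
+ 0x90bb = 0x5298
+ 0xd406 = 0x269f
One's complement: ~0x269f
Checksum = 0xd960


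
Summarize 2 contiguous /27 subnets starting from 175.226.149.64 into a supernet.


Original prefix: /27
Number of subnets: 2 = 2^1
New prefix = 27 - 1 = 26
Supernet: 175.226.149.64/26


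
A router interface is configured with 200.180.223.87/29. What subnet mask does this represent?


/29 means 29 network bits, 3 host bits
Binary: 11111111111111111111111111111000
Mask: 255.255.255.248


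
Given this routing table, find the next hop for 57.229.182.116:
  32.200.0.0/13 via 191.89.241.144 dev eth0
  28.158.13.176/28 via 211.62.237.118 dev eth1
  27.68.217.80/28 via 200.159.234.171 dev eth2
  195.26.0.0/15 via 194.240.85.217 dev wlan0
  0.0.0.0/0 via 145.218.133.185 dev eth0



Longest prefix match for 57.229.182.116:
  /13 32.200.0.0: no
  /28 28.158.13.176: no
  /28 27.68.217.80: no
  /15 195.26.0.0: no
  /0 0.0.0.0: MATCH
Selected: next-hop 145.218.133.185 via eth0 (matched /0)


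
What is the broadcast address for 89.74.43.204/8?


Network: 89.0.0.0/8
Host bits = 24
Set all host bits to 1:
Broadcast: 89.255.255.255


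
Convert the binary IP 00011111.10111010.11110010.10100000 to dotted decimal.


00011111 = 31
10111010 = 186
11110010 = 242
10100000 = 160
IP: 31.186.242.160


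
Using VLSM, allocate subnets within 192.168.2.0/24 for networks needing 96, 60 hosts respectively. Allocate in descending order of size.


96 hosts -> /25 (126 usable): 192.168.2.0/25
60 hosts -> /26 (62 usable): 192.168.2.128/26
Allocation: 192.168.2.0/25 (96 hosts, 126 usable); 192.168.2.128/26 (60 hosts, 62 usable)


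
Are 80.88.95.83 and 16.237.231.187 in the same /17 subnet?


Mask: 255.255.128.0
80.88.95.83 AND mask = 80.88.0.0
16.237.231.187 AND mask = 16.237.128.0
No, different subnets (80.88.0.0 vs 16.237.128.0)


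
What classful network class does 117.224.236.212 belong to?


First octet: 117
Binary: 01110101
0xxxxxxx -> Class A (1-126)
Class A, default mask 255.0.0.0 (/8)


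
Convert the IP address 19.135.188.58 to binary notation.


19 = 00010011
135 = 10000111
188 = 10111100
58 = 00111010
Binary: 00010011.10000111.10111100.00111010


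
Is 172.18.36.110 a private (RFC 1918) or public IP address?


RFC 1918 private ranges:
  10.0.0.0/8 (10.0.0.0 - 10.255.255.255)
  172.16.0.0/12 (172.16.0.0 - 172.31.255.255)
  192.168.0.0/16 (192.168.0.0 - 192.168.255.255)
Private (in 172.16.0.0/12)


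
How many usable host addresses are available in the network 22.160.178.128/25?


Host bits = 32 - 25 = 7
Total addresses = 2^7 = 128
Usable = total - 2 (network and broadcast)
Usable hosts: 126


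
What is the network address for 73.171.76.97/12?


IP:   01001001.10101011.01001100.01100001
Mask: 11111111.11110000.00000000.00000000
AND operation:
Net:  01001001.10100000.00000000.00000000
Network: 73.160.0.0/12


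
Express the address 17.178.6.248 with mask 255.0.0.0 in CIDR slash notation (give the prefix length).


Binary: 11111111.00000000.00000000.00000000
Count leading 1s
Prefix: /8


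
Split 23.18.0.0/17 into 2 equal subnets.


New prefix = 17 + 1 = 18
Each subnet has 16384 addresses
  23.18.0.0/18
  23.18.64.0/18
Subnets: 23.18.0.0/18, 23.18.64.0/18


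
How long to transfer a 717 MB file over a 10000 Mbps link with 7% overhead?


Effective throughput = 10000 * (1 - 7/100) = 9300 Mbps
File size in Mb = 717 * 8 = 5736 Mb
Time = 5736 / 9300
Time = 0.6168 seconds


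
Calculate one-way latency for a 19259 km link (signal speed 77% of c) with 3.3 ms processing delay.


Speed = 0.77 * 3e5 km/s = 231000 km/s
Propagation delay = 19259 / 231000 = 0.0834 s = 83.3723 ms
Processing delay = 3.3 ms
Total one-way latency = 86.6723 ms


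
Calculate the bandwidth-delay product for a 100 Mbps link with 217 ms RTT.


BDP = bandwidth * RTT
= 100 Mbps * 217 ms
= 100 * 1e6 * 217 / 1000 bits
= 21700000 bits
= 2712500 bytes
= 2648.9258 KB
BDP = 21700000 bits (2712500 bytes)


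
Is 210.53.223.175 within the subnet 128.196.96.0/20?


Subnet network: 128.196.96.0
Test IP AND mask: 210.53.208.0
No, 210.53.223.175 is not in 128.196.96.0/20


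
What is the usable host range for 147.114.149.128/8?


Network: 147.0.0.0
Broadcast: 147.255.255.255
First usable = network + 1
Last usable = broadcast - 1
Range: 147.0.0.1 to 147.255.255.254


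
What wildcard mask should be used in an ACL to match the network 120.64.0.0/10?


Subnet mask: 255.192.0.0
Wildcard = 255.255.255.255 - subnet mask
255 - 255 = 0
255 - 192 = 63
255 - 0 = 255
255 - 0 = 255
Wildcard: 0.63.255.255


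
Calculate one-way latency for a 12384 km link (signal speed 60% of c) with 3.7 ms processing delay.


Speed = 0.6 * 3e5 km/s = 180000 km/s
Propagation delay = 12384 / 180000 = 0.0688 s = 68.8 ms
Processing delay = 3.7 ms
Total one-way latency = 72.5 ms


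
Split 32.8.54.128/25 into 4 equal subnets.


New prefix = 25 + 2 = 27
Each subnet has 32 addresses
  32.8.54.128/27
  32.8.54.160/27
  32.8.54.192/27
  32.8.54.224/27
Subnets: 32.8.54.128/27, 32.8.54.160/27, 32.8.54.192/27, 32.8.54.224/27


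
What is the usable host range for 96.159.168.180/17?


Network: 96.159.128.0
Broadcast: 96.159.255.255
First usable = network + 1
Last usable = broadcast - 1
Range: 96.159.128.1 to 96.159.255.254


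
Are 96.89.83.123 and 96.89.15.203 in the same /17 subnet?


Mask: 255.255.128.0
96.89.83.123 AND mask = 96.89.0.0
96.89.15.203 AND mask = 96.89.0.0
Yes, same subnet (96.89.0.0)


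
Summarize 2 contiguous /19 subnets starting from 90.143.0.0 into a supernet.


Original prefix: /19
Number of subnets: 2 = 2^1
New prefix = 19 - 1 = 18
Supernet: 90.143.0.0/18


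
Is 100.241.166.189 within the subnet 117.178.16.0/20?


Subnet network: 117.178.16.0
Test IP AND mask: 100.241.160.0
No, 100.241.166.189 is not in 117.178.16.0/20


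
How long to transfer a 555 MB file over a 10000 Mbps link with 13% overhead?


Effective throughput = 10000 * (1 - 13/100) = 8700 Mbps
File size in Mb = 555 * 8 = 4440 Mb
Time = 4440 / 8700
Time = 0.5103 seconds


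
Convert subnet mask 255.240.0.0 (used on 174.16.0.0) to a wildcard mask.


Subnet mask: 255.240.0.0
Wildcard = 255.255.255.255 - subnet mask
255 - 255 = 0
255 - 240 = 15
255 - 0 = 255
255 - 0 = 255
Wildcard: 0.15.255.255


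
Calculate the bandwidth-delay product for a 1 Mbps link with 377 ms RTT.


BDP = bandwidth * RTT
= 1 Mbps * 377 ms
= 1 * 1e6 * 377 / 1000 bits
= 377000 bits
= 47125 bytes
= 46.0205 KB
BDP = 377000 bits (47125 bytes)


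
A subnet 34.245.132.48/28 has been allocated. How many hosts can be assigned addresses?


Host bits = 32 - 28 = 4
Total addresses = 2^4 = 16
Usable = total - 2 (network and broadcast)
Usable hosts: 14


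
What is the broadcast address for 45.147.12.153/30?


Network: 45.147.12.152/30
Host bits = 2
Set all host bits to 1:
Broadcast: 45.147.12.155


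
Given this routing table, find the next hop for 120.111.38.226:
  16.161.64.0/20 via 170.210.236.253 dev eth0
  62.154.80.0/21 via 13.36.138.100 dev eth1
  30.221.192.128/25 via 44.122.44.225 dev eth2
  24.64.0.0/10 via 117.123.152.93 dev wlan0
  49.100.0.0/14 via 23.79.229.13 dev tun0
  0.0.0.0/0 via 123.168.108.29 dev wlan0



Longest prefix match for 120.111.38.226:
  /20 16.161.64.0: no
  /21 62.154.80.0: no
  /25 30.221.192.128: no
  /10 24.64.0.0: no
  /14 49.100.0.0: no
  /0 0.0.0.0: MATCH
Selected: next-hop 123.168.108.29 via wlan0 (matched /0)


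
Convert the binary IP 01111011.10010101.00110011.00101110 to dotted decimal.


01111011 = 123
10010101 = 149
00110011 = 51
00101110 = 46
IP: 123.149.51.46


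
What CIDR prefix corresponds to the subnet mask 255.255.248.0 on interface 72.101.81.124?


Binary: 11111111.11111111.11111000.00000000
Count leading 1s
Prefix: /21


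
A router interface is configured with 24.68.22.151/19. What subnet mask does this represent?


/19 means 19 network bits, 13 host bits
Binary: 11111111111111111110000000000000
Mask: 255.255.224.0


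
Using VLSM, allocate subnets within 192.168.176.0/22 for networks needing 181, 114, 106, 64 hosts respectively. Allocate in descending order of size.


181 hosts -> /24 (254 usable): 192.168.176.0/24
114 hosts -> /25 (126 usable): 192.168.177.0/25
106 hosts -> /25 (126 usable): 192.168.177.128/25
64 hosts -> /25 (126 usable): 192.168.178.0/25
Allocation: 192.168.176.0/24 (181 hosts, 254 usable); 192.168.177.0/25 (114 hosts, 126 usable); 192.168.177.128/25 (106 hosts, 126 usable); 192.168.178.0/25 (64 hosts, 126 usable)


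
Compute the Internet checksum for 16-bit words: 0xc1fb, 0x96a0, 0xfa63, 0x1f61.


Sum all words (with carry folding):
+ 0xc1fb = 0xc1fb
+ 0x96a0 = 0x589c
+ 0xfa63 = 0x5300
+ 0x1f61 = 0x7261
One's complement: ~0x7261
Checksum = 0x8d9e


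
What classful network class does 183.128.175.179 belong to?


First octet: 183
Binary: 10110111
10xxxxxx -> Class B (128-191)
Class B, default mask 255.255.0.0 (/16)


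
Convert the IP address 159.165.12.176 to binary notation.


159 = 10011111
165 = 10100101
12 = 00001100
176 = 10110000
Binary: 10011111.10100101.00001100.10110000


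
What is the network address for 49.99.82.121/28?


IP:   00110001.01100011.01010010.01111001
Mask: 11111111.11111111.11111111.11110000
AND operation:
Net:  00110001.01100011.01010010.01110000
Network: 49.99.82.112/28


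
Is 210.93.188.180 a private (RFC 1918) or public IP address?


RFC 1918 private ranges:
  10.0.0.0/8 (10.0.0.0 - 10.255.255.255)
  172.16.0.0/12 (172.16.0.0 - 172.31.255.255)
  192.168.0.0/16 (192.168.0.0 - 192.168.255.255)
Public (not in any RFC 1918 range)


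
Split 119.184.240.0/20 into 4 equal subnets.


New prefix = 20 + 2 = 22
Each subnet has 1024 addresses
  119.184.240.0/22
  119.184.244.0/22
  119.184.248.0/22
  119.184.252.0/22
Subnets: 119.184.240.0/22, 119.184.244.0/22, 119.184.248.0/22, 119.184.252.0/22


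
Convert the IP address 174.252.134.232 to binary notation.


174 = 10101110
252 = 11111100
134 = 10000110
232 = 11101000
Binary: 10101110.11111100.10000110.11101000


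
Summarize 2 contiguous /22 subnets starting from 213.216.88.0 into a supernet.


Original prefix: /22
Number of subnets: 2 = 2^1
New prefix = 22 - 1 = 21
Supernet: 213.216.88.0/21


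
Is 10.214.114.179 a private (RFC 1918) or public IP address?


RFC 1918 private ranges:
  10.0.0.0/8 (10.0.0.0 - 10.255.255.255)
  172.16.0.0/12 (172.16.0.0 - 172.31.255.255)
  192.168.0.0/16 (192.168.0.0 - 192.168.255.255)
Private (in 10.0.0.0/8)


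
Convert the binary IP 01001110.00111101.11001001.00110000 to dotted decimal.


01001110 = 78
00111101 = 61
11001001 = 201
00110000 = 48
IP: 78.61.201.48


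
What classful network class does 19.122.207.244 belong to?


First octet: 19
Binary: 00010011
0xxxxxxx -> Class A (1-126)
Class A, default mask 255.0.0.0 (/8)


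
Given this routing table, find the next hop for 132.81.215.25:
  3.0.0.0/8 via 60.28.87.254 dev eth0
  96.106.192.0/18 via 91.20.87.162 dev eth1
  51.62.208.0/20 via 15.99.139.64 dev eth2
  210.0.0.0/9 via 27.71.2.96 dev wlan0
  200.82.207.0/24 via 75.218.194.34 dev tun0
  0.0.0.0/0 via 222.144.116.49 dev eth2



Longest prefix match for 132.81.215.25:
  /8 3.0.0.0: no
  /18 96.106.192.0: no
  /20 51.62.208.0: no
  /9 210.0.0.0: no
  /24 200.82.207.0: no
  /0 0.0.0.0: MATCH
Selected: next-hop 222.144.116.49 via eth2 (matched /0)


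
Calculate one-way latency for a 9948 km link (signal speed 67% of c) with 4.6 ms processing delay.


Speed = 0.67 * 3e5 km/s = 201000 km/s
Propagation delay = 9948 / 201000 = 0.0495 s = 49.4925 ms
Processing delay = 4.6 ms
Total one-way latency = 54.0925 ms


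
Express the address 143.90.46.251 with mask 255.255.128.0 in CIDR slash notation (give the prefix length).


Binary: 11111111.11111111.10000000.00000000
Count leading 1s
Prefix: /17


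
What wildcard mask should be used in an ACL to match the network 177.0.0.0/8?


Subnet mask: 255.0.0.0
Wildcard = 255.255.255.255 - subnet mask
255 - 255 = 0
255 - 0 = 255
255 - 0 = 255
255 - 0 = 255
Wildcard: 0.255.255.255


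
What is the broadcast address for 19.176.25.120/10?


Network: 19.128.0.0/10
Host bits = 22
Set all host bits to 1:
Broadcast: 19.191.255.255


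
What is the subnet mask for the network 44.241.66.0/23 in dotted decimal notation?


/23 means 23 network bits, 9 host bits
Binary: 11111111111111111111111000000000
Mask: 255.255.254.0


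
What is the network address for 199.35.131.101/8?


IP:   11000111.00100011.10000011.01100101
Mask: 11111111.00000000.00000000.00000000
AND operation:
Net:  11000111.00000000.00000000.00000000
Network: 199.0.0.0/8


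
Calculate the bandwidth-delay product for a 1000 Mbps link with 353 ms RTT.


BDP = bandwidth * RTT
= 1000 Mbps * 353 ms
= 1000 * 1e6 * 353 / 1000 bits
= 353000000 bits
= 44125000 bytes
= 43090.8203 KB
BDP = 353000000 bits (44125000 bytes)


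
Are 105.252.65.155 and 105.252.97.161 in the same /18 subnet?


Mask: 255.255.192.0
105.252.65.155 AND mask = 105.252.64.0
105.252.97.161 AND mask = 105.252.64.0
Yes, same subnet (105.252.64.0)


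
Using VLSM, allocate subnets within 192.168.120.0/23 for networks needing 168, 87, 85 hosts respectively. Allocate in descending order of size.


168 hosts -> /24 (254 usable): 192.168.120.0/24
87 hosts -> /25 (126 usable): 192.168.121.0/25
85 hosts -> /25 (126 usable): 192.168.121.128/25
Allocation: 192.168.120.0/24 (168 hosts, 254 usable); 192.168.121.0/25 (87 hosts, 126 usable); 192.168.121.128/25 (85 hosts, 126 usable)


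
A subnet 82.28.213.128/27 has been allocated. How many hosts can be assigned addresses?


Host bits = 32 - 27 = 5
Total addresses = 2^5 = 32
Usable = total - 2 (network and broadcast)
Usable hosts: 30


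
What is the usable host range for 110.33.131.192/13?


Network: 110.32.0.0
Broadcast: 110.39.255.255
First usable = network + 1
Last usable = broadcast - 1
Range: 110.32.0.1 to 110.39.255.254


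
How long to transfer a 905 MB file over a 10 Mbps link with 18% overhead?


Effective throughput = 10 * (1 - 18/100) = 8.2 Mbps
File size in Mb = 905 * 8 = 7240 Mb
Time = 7240 / 8.2
Time = 882.9268 seconds


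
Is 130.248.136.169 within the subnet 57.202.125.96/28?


Subnet network: 57.202.125.96
Test IP AND mask: 130.248.136.160
No, 130.248.136.169 is not in 57.202.125.96/28


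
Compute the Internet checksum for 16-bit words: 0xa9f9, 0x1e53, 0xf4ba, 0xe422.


Sum all words (with carry folding):
+ 0xa9f9 = 0xa9f9
+ 0x1e53 = 0xc84c
+ 0xf4ba = 0xbd07
+ 0xe422 = 0xa12a
One's complement: ~0xa12a
Checksum = 0x5ed5


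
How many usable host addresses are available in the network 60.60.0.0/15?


Host bits = 32 - 15 = 17
Total addresses = 2^17 = 131072
Usable = total - 2 (network and broadcast)
Usable hosts: 131070


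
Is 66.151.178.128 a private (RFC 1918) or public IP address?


RFC 1918 private ranges:
  10.0.0.0/8 (10.0.0.0 - 10.255.255.255)
  172.16.0.0/12 (172.16.0.0 - 172.31.255.255)
  192.168.0.0/16 (192.168.0.0 - 192.168.255.255)
Public (not in any RFC 1918 range)


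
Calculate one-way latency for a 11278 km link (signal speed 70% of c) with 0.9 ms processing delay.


Speed = 0.7 * 3e5 km/s = 210000 km/s
Propagation delay = 11278 / 210000 = 0.0537 s = 53.7048 ms
Processing delay = 0.9 ms
Total one-way latency = 54.6048 ms


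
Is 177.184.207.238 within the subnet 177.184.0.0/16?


Subnet network: 177.184.0.0
Test IP AND mask: 177.184.0.0
Yes, 177.184.207.238 is in 177.184.0.0/16


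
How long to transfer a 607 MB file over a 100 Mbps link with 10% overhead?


Effective throughput = 100 * (1 - 10/100) = 90 Mbps
File size in Mb = 607 * 8 = 4856 Mb
Time = 4856 / 90
Time = 53.9556 seconds


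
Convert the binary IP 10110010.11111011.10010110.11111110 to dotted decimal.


10110010 = 178
11111011 = 251
10010110 = 150
11111110 = 254
IP: 178.251.150.254


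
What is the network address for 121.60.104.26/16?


IP:   01111001.00111100.01101000.00011010
Mask: 11111111.11111111.00000000.00000000
AND operation:
Net:  01111001.00111100.00000000.00000000
Network: 121.60.0.0/16


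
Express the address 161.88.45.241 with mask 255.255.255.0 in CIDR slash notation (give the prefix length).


Binary: 11111111.11111111.11111111.00000000
Count leading 1s
Prefix: /24


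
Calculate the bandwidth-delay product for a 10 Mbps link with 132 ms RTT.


BDP = bandwidth * RTT
= 10 Mbps * 132 ms
= 10 * 1e6 * 132 / 1000 bits
= 1320000 bits
= 165000 bytes
= 161.1328 KB
BDP = 1320000 bits (165000 bytes)


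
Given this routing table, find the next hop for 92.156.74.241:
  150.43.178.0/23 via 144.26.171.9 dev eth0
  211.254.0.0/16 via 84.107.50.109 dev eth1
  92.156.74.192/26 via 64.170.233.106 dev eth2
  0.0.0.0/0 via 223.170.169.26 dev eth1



Longest prefix match for 92.156.74.241:
  /23 150.43.178.0: no
  /16 211.254.0.0: no
  /26 92.156.74.192: MATCH
  /0 0.0.0.0: MATCH
Selected: next-hop 64.170.233.106 via eth2 (matched /26)


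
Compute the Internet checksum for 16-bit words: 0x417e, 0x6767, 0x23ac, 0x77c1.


Sum all words (with carry folding):
+ 0x417e = 0x417e
+ 0x6767 = 0xa8e5
+ 0x23ac = 0xcc91
+ 0x77c1 = 0x4453
One's complement: ~0x4453
Checksum = 0xbbac


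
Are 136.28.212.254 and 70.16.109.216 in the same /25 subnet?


Mask: 255.255.255.128
136.28.212.254 AND mask = 136.28.212.128
70.16.109.216 AND mask = 70.16.109.128
No, different subnets (136.28.212.128 vs 70.16.109.128)


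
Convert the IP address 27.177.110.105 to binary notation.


27 = 00011011
177 = 10110001
110 = 01101110
105 = 01101001
Binary: 00011011.10110001.01101110.01101001


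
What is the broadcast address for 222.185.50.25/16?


Network: 222.185.0.0/16
Host bits = 16
Set all host bits to 1:
Broadcast: 222.185.255.255


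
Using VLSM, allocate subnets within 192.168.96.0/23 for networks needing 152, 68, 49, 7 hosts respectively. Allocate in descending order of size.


152 hosts -> /24 (254 usable): 192.168.96.0/24
68 hosts -> /25 (126 usable): 192.168.97.0/25
49 hosts -> /26 (62 usable): 192.168.97.128/26
7 hosts -> /28 (14 usable): 192.168.97.192/28
Allocation: 192.168.96.0/24 (152 hosts, 254 usable); 192.168.97.0/25 (68 hosts, 126 usable); 192.168.97.128/26 (49 hosts, 62 usable); 192.168.97.192/28 (7 hosts, 14 usable)


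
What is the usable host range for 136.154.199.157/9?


Network: 136.128.0.0
Broadcast: 136.255.255.255
First usable = network + 1
Last usable = broadcast - 1
Range: 136.128.0.1 to 136.255.255.254


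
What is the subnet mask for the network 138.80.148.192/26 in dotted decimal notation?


/26 means 26 network bits, 6 host bits
Binary: 11111111111111111111111111000000
Mask: 255.255.255.192


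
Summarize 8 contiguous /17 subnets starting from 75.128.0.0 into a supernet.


Original prefix: /17
Number of subnets: 8 = 2^3
New prefix = 17 - 3 = 14
Supernet: 75.128.0.0/14


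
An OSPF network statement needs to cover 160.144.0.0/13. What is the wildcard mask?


Subnet mask: 255.248.0.0
Wildcard = 255.255.255.255 - subnet mask
255 - 255 = 0
255 - 248 = 7
255 - 0 = 255
255 - 0 = 255
Wildcard: 0.7.255.255


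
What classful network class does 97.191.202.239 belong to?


First octet: 97
Binary: 01100001
0xxxxxxx -> Class A (1-126)
Class A, default mask 255.0.0.0 (/8)


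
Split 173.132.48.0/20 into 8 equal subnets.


New prefix = 20 + 3 = 23
Each subnet has 512 addresses
  173.132.48.0/23
  173.132.50.0/23
  173.132.52.0/23
  173.132.54.0/23
  173.132.56.0/23
  173.132.58.0/23
  173.132.60.0/23
  173.132.62.0/23
Subnets: 173.132.48.0/23, 173.132.50.0/23, 173.132.52.0/23, 173.132.54.0/23, 173.132.56.0/23, 173.132.58.0/23, 173.132.60.0/23, 173.132.62.0/23


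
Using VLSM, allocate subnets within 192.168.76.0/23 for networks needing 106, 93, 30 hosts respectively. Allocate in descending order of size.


106 hosts -> /25 (126 usable): 192.168.76.0/25
93 hosts -> /25 (126 usable): 192.168.76.128/25
30 hosts -> /27 (30 usable): 192.168.77.0/27
Allocation: 192.168.76.0/25 (106 hosts, 126 usable); 192.168.76.128/25 (93 hosts, 126 usable); 192.168.77.0/27 (30 hosts, 30 usable)
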